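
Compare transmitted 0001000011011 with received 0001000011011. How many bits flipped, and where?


XOR: 0000000000000

0 errors (received matches sent)


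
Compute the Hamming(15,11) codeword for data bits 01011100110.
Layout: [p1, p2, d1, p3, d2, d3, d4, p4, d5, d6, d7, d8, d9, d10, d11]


Parity bits: p1=0, p2=1, p3=0, p4=0

010010101100110


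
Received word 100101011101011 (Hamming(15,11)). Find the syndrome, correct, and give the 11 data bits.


Syndrome = 5: error at position 5

Data: 01101101011 (corrected bit 5)


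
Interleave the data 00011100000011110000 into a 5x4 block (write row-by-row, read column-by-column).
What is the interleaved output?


Matrix:
  0001
  1100
  0000
  1111
  0000
Read columns: 01010010100001010010

01010010100001010010


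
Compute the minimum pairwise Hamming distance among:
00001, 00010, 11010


Comparing all pairs, minimum distance: 2
Can detect 1 errors, correct 0 errors

2


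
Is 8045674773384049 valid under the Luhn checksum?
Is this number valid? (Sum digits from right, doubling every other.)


Luhn sum = 92
92 mod 10 = 2

Invalid (Luhn sum mod 10 = 2)


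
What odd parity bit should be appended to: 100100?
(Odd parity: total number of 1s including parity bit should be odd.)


Number of 1s in data: 2
Parity bit: 1

1


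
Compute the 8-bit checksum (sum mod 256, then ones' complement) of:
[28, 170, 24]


Sum = 222 mod 256 = 222
Complement = 33

33


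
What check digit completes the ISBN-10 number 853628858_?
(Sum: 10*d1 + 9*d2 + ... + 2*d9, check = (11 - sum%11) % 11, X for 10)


Weighted sum: 306
306 mod 11 = 9

Check digit: 2


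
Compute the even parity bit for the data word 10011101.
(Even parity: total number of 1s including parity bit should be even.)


Number of 1s in data: 5
Parity bit: 1

1


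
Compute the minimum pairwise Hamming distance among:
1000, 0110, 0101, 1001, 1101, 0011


Comparing all pairs, minimum distance: 1
Can detect 0 errors, correct 0 errors

1


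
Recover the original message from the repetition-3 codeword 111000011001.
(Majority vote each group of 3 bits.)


Groups: 111, 000, 011, 001
Majority votes: 1010

1010


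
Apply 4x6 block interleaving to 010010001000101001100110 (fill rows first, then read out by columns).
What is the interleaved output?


Matrix:
  010010
  001000
  101001
  100110
Read columns: 001110000110000110010010

001110000110000110010010


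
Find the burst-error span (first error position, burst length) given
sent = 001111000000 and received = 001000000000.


XOR: 000111000000

Burst at position 3, length 3


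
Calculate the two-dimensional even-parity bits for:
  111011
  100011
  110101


Row parities: 110
Column parities: 101101

Row P: 110, Col P: 101101, Corner: 0


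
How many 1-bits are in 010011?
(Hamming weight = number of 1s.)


Counting 1s in 010011

3


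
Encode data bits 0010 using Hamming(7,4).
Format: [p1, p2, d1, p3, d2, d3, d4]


Parity bits: p1=0, p2=1, p3=1

0101010


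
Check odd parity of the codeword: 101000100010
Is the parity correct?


Number of 1s: 4

No, parity error (4 ones)


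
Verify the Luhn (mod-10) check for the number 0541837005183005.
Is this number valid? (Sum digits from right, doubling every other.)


Luhn sum = 55
55 mod 10 = 5

Invalid (Luhn sum mod 10 = 5)


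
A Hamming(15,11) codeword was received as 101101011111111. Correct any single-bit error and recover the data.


Syndrome = 0: no error detected

Data: 10101111111 (no errors)


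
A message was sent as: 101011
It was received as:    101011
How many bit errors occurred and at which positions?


XOR: 000000

0 errors (received matches sent)


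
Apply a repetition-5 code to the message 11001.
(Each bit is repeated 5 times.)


Each bit -> 5 copies

1111111111000000000011111


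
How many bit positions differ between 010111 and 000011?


XOR: 010100
Count of 1s: 2

2


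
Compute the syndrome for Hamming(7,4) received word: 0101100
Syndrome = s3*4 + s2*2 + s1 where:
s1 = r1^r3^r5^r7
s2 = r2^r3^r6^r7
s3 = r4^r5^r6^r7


s1=1, s2=1, s3=0

Syndrome = 3 (error at position 3)


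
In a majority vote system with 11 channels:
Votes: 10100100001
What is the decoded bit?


Ones: 4 out of 11
Threshold: 6

0 (4/11 voted 1)


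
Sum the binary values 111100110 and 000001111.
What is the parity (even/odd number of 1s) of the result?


111100110 = 486
000001111 = 15
Sum = 501 = 111110101
1s count = 7

odd parity (7 ones in 111110101)


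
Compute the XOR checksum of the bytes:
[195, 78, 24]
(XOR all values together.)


XOR chain: 195 ^ 78 ^ 24 = 149

149


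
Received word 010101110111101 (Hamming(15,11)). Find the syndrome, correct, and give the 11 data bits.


Syndrome = 0: no error detected

Data: 00110111101 (no errors)


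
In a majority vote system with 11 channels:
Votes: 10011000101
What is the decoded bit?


Ones: 5 out of 11
Threshold: 6

0 (5/11 voted 1)


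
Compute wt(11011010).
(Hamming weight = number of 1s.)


Counting 1s in 11011010

5


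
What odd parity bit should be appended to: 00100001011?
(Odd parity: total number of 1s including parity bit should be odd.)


Number of 1s in data: 4
Parity bit: 1

1


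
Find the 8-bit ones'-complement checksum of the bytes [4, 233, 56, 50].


Sum = 343 mod 256 = 87
Complement = 168

168


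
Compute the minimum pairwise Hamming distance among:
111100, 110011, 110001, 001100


Comparing all pairs, minimum distance: 1
Can detect 0 errors, correct 0 errors

1


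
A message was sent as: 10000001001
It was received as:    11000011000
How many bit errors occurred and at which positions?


XOR: 01000010001

3 error(s) at position(s): 1, 6, 10


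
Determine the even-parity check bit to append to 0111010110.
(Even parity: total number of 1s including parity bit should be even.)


Number of 1s in data: 6
Parity bit: 0

0


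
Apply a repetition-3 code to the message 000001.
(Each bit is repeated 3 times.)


Each bit -> 3 copies

000000000000000111


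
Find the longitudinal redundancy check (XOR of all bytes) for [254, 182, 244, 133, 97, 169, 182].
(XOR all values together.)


XOR chain: 254 ^ 182 ^ 244 ^ 133 ^ 97 ^ 169 ^ 182 = 71

71


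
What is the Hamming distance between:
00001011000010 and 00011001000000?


XOR: 00010010000010
Count of 1s: 3

3


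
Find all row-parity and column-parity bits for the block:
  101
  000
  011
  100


Row parities: 0001
Column parities: 010

Row P: 0001, Col P: 010, Corner: 1


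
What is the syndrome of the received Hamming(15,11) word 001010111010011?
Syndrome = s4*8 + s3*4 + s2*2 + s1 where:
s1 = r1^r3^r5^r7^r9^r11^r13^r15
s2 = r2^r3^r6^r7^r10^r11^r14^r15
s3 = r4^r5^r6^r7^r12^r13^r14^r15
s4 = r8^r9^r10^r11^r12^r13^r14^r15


s1=0, s2=1, s3=0, s4=1

Syndrome = 10 (error at position 10)


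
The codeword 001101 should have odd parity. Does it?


Number of 1s: 3

Yes, parity is correct (3 ones)


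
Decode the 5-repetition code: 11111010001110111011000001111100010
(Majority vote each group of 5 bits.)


Groups: 11111, 01000, 11101, 11011, 00000, 11111, 00010
Majority votes: 1011010

1011010


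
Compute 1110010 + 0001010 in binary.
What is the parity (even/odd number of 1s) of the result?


1110010 = 114
0001010 = 10
Sum = 124 = 1111100
1s count = 5

odd parity (5 ones in 1111100)


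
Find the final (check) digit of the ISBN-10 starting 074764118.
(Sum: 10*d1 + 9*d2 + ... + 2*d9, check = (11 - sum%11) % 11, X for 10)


Weighted sum: 223
223 mod 11 = 3

Check digit: 8


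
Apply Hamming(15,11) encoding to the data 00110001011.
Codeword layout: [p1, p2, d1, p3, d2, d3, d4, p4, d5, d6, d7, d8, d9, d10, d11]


Parity bits: p1=0, p2=0, p3=1, p4=1

000101110001011


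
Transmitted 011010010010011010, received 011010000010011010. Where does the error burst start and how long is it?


XOR: 000000010000000000

Burst at position 7, length 1


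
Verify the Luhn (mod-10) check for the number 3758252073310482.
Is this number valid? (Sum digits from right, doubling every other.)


Luhn sum = 63
63 mod 10 = 3

Invalid (Luhn sum mod 10 = 3)


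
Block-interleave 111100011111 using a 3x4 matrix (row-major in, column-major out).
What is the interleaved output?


Matrix:
  1111
  0001
  1111
Read columns: 101101101111

101101101111


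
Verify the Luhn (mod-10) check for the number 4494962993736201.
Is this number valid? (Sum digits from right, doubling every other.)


Luhn sum = 79
79 mod 10 = 9

Invalid (Luhn sum mod 10 = 9)


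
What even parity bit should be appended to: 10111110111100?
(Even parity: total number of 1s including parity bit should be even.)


Number of 1s in data: 10
Parity bit: 0

0


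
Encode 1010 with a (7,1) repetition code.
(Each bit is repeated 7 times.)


Each bit -> 7 copies

1111111000000011111110000000


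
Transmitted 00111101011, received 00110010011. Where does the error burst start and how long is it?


XOR: 00001111000

Burst at position 4, length 4


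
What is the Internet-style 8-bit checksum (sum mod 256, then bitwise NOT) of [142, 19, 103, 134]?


Sum = 398 mod 256 = 142
Complement = 113

113


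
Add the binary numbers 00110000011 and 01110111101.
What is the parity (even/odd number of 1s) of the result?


00110000011 = 387
01110111101 = 957
Sum = 1344 = 10101000000
1s count = 3

odd parity (3 ones in 10101000000)


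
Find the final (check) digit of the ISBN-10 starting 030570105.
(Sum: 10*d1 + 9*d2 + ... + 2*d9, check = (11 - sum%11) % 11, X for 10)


Weighted sum: 118
118 mod 11 = 8

Check digit: 3


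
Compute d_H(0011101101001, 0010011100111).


XOR: 0001110001110
Count of 1s: 6

6


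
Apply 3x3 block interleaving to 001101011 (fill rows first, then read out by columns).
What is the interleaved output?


Matrix:
  001
  101
  011
Read columns: 010001111

010001111


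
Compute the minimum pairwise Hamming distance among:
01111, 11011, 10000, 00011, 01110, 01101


Comparing all pairs, minimum distance: 1
Can detect 0 errors, correct 0 errors

1


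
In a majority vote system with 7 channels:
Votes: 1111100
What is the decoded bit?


Ones: 5 out of 7
Threshold: 4

1 (5/7 voted 1)


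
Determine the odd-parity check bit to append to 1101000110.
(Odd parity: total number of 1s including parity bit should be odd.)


Number of 1s in data: 5
Parity bit: 0

0


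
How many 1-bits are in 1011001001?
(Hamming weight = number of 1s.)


Counting 1s in 1011001001

5


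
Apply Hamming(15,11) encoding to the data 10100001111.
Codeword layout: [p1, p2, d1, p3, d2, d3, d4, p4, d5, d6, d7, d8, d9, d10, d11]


Parity bits: p1=1, p2=0, p3=1, p4=0

101101000001111


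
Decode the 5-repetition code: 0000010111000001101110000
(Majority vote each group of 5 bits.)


Groups: 00000, 10111, 00000, 11011, 10000
Majority votes: 01010

01010


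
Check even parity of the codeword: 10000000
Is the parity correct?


Number of 1s: 1

No, parity error (1 ones)


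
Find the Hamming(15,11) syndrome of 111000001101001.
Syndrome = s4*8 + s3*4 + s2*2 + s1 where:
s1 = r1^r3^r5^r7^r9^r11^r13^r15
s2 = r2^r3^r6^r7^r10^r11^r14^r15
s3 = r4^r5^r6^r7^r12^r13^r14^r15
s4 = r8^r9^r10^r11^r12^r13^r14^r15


s1=0, s2=0, s3=0, s4=0

Syndrome = 0 (no error)


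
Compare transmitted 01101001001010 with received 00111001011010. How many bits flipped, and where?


XOR: 01010000010000

3 error(s) at position(s): 1, 3, 9


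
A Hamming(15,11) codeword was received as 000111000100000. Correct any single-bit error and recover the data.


Syndrome = 13: error at position 13

Data: 01100100100 (corrected bit 13)


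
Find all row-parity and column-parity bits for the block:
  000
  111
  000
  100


Row parities: 0101
Column parities: 011

Row P: 0101, Col P: 011, Corner: 0


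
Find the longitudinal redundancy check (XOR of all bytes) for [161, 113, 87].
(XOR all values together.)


XOR chain: 161 ^ 113 ^ 87 = 135

135


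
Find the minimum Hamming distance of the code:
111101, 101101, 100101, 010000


Comparing all pairs, minimum distance: 1
Can detect 0 errors, correct 0 errors

1


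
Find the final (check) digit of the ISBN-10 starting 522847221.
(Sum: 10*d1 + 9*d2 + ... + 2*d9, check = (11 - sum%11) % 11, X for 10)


Weighted sum: 215
215 mod 11 = 6

Check digit: 5


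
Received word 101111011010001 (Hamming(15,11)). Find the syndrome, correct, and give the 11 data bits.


Syndrome = 0: no error detected

Data: 11101010001 (no errors)


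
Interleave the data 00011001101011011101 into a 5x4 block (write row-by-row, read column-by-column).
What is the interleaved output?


Matrix:
  0001
  1001
  1010
  1101
  1101
Read columns: 01111000110010011011

01111000110010011011


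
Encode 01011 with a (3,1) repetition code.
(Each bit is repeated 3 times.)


Each bit -> 3 copies

000111000111111


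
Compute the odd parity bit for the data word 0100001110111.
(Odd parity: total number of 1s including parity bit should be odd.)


Number of 1s in data: 7
Parity bit: 0

0


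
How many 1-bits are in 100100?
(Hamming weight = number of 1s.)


Counting 1s in 100100

2


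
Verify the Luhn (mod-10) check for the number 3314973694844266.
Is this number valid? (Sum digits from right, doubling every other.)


Luhn sum = 86
86 mod 10 = 6

Invalid (Luhn sum mod 10 = 6)


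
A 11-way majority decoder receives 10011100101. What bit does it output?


Ones: 6 out of 11
Threshold: 6

1 (6/11 voted 1)


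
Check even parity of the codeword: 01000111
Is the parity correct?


Number of 1s: 4

Yes, parity is correct (4 ones)


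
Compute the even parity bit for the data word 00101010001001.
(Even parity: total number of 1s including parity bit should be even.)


Number of 1s in data: 5
Parity bit: 1

1


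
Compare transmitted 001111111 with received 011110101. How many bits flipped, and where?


XOR: 010001010

3 error(s) at position(s): 1, 5, 7


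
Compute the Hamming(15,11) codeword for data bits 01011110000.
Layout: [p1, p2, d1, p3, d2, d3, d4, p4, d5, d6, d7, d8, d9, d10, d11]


Parity bits: p1=0, p2=1, p3=0, p4=1

010010111110000


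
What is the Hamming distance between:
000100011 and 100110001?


XOR: 100010010
Count of 1s: 3

3


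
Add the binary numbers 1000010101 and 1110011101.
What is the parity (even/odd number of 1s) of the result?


1000010101 = 533
1110011101 = 925
Sum = 1458 = 10110110010
1s count = 6

even parity (6 ones in 10110110010)


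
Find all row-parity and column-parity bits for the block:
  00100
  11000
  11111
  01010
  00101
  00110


Row parities: 101000
Column parities: 01010

Row P: 101000, Col P: 01010, Corner: 0


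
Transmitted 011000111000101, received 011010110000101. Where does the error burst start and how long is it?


XOR: 000010001000000

Burst at position 4, length 5


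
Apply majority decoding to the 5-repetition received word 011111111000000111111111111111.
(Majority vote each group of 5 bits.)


Groups: 01111, 11110, 00000, 11111, 11111, 11111
Majority votes: 110111

110111


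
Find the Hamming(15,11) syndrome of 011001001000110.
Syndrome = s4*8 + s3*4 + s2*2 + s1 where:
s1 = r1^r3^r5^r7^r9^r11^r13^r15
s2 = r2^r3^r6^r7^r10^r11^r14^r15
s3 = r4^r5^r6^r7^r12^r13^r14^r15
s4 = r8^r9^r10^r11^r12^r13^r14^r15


s1=1, s2=0, s3=1, s4=1

Syndrome = 13 (error at position 13)


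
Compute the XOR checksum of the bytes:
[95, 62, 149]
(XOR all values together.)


XOR chain: 95 ^ 62 ^ 149 = 244

244


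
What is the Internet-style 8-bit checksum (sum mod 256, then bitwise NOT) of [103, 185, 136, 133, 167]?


Sum = 724 mod 256 = 212
Complement = 43

43


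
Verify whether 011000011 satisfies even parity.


Number of 1s: 4

Yes, parity is correct (4 ones)


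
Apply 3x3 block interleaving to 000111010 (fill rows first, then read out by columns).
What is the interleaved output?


Matrix:
  000
  111
  010
Read columns: 010011010

010011010


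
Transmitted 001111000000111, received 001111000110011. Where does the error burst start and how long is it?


XOR: 000000000110100

Burst at position 9, length 4


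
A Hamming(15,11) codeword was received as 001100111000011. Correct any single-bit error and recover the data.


Syndrome = 0: no error detected

Data: 10011000011 (no errors)


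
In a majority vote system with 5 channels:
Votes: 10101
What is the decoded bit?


Ones: 3 out of 5
Threshold: 3

1 (3/5 voted 1)


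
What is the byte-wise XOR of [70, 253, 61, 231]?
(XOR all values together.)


XOR chain: 70 ^ 253 ^ 61 ^ 231 = 97

97


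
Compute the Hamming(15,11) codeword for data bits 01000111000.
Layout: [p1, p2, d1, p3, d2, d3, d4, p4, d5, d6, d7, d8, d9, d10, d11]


Parity bits: p1=0, p2=0, p3=0, p4=1

000010010111000


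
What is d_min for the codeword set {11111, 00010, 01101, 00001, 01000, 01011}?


Comparing all pairs, minimum distance: 2
Can detect 1 errors, correct 0 errors

2


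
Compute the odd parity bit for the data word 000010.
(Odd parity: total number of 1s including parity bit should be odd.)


Number of 1s in data: 1
Parity bit: 0

0


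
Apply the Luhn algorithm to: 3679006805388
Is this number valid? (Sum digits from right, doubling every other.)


Luhn sum = 54
54 mod 10 = 4

Invalid (Luhn sum mod 10 = 4)


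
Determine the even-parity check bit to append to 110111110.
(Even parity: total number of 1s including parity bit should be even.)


Number of 1s in data: 7
Parity bit: 1

1


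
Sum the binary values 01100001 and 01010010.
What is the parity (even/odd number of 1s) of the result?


01100001 = 97
01010010 = 82
Sum = 179 = 10110011
1s count = 5

odd parity (5 ones in 10110011)


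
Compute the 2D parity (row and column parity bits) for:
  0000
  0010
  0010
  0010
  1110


Row parities: 01111
Column parities: 1100

Row P: 01111, Col P: 1100, Corner: 0


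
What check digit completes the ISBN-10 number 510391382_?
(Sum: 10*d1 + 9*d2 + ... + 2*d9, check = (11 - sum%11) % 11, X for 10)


Weighted sum: 179
179 mod 11 = 3

Check digit: 8


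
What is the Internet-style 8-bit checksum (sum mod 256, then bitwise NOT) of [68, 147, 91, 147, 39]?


Sum = 492 mod 256 = 236
Complement = 19

19


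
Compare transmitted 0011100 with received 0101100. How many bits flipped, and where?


XOR: 0110000

2 error(s) at position(s): 1, 2


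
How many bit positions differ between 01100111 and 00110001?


XOR: 01010110
Count of 1s: 4

4


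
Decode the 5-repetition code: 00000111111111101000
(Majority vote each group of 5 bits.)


Groups: 00000, 11111, 11111, 01000
Majority votes: 0110

0110


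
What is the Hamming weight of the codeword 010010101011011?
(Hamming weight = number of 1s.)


Counting 1s in 010010101011011

8


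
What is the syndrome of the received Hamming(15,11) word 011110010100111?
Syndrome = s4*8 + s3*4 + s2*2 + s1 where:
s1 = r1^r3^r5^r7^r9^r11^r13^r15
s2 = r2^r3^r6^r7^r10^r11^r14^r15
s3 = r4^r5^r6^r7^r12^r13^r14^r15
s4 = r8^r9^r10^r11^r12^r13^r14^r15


s1=0, s2=1, s3=1, s4=1

Syndrome = 14 (error at position 14)


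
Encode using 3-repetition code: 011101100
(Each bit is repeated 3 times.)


Each bit -> 3 copies

000111111111000111111000000


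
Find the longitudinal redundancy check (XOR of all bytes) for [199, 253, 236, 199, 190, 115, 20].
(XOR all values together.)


XOR chain: 199 ^ 253 ^ 236 ^ 199 ^ 190 ^ 115 ^ 20 = 200

200


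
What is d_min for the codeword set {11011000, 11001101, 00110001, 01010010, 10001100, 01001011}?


Comparing all pairs, minimum distance: 2
Can detect 1 errors, correct 0 errors

2


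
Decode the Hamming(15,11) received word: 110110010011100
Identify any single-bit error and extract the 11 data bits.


Syndrome = 0: no error detected

Data: 01000011100 (no errors)


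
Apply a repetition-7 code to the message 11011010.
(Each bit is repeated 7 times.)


Each bit -> 7 copies

11111111111111000000011111111111111000000011111110000000


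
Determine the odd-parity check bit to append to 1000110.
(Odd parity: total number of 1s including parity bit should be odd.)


Number of 1s in data: 3
Parity bit: 0

0


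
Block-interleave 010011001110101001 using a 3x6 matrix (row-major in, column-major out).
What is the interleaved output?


Matrix:
  010011
  001110
  101001
Read columns: 001100011010110101

001100011010110101


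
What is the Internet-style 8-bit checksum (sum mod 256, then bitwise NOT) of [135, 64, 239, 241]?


Sum = 679 mod 256 = 167
Complement = 88

88


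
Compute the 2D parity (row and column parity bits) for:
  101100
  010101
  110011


Row parities: 110
Column parities: 001010

Row P: 110, Col P: 001010, Corner: 0


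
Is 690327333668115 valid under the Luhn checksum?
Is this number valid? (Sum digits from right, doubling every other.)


Luhn sum = 64
64 mod 10 = 4

Invalid (Luhn sum mod 10 = 4)


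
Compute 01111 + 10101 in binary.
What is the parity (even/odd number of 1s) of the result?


01111 = 15
10101 = 21
Sum = 36 = 100100
1s count = 2

even parity (2 ones in 100100)


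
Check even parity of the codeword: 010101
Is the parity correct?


Number of 1s: 3

No, parity error (3 ones)


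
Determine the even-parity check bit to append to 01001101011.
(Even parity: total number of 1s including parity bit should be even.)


Number of 1s in data: 6
Parity bit: 0

0


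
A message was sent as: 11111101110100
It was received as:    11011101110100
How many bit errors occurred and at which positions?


XOR: 00100000000000

1 error(s) at position(s): 2


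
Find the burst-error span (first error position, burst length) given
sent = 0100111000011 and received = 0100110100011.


XOR: 0000001100000

Burst at position 6, length 2


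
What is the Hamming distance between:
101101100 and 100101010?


XOR: 001000110
Count of 1s: 3

3


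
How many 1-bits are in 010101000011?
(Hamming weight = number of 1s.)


Counting 1s in 010101000011

5


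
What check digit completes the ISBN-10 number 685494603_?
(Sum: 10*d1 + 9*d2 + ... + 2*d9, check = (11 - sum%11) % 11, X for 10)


Weighted sum: 304
304 mod 11 = 7

Check digit: 4


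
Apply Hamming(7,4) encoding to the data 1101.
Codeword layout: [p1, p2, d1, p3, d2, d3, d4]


Parity bits: p1=1, p2=0, p3=0

1010101


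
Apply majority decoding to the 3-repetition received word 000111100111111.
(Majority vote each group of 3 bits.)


Groups: 000, 111, 100, 111, 111
Majority votes: 01011

01011


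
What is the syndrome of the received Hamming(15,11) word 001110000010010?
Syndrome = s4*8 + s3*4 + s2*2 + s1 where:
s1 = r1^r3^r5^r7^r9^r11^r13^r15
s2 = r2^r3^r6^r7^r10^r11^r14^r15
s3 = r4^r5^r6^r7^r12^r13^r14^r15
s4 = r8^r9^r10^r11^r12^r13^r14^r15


s1=1, s2=1, s3=1, s4=0

Syndrome = 7 (error at position 7)


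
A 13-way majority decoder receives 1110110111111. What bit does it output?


Ones: 11 out of 13
Threshold: 7

1 (11/13 voted 1)


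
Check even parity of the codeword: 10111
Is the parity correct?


Number of 1s: 4

Yes, parity is correct (4 ones)


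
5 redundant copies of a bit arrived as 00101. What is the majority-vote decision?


Ones: 2 out of 5
Threshold: 3

0 (2/5 voted 1)


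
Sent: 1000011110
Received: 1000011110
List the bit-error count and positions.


XOR: 0000000000

0 errors (received matches sent)


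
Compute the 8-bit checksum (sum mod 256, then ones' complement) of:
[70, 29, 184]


Sum = 283 mod 256 = 27
Complement = 228

228


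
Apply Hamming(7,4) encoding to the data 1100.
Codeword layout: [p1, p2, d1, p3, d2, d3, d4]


Parity bits: p1=0, p2=1, p3=1

0111100


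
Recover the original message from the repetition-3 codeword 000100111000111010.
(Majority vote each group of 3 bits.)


Groups: 000, 100, 111, 000, 111, 010
Majority votes: 001010

001010


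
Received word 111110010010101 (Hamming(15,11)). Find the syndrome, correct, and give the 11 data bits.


Syndrome = 0: no error detected

Data: 11000010101 (no errors)


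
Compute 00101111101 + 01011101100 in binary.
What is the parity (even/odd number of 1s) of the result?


00101111101 = 381
01011101100 = 748
Sum = 1129 = 10001101001
1s count = 5

odd parity (5 ones in 10001101001)


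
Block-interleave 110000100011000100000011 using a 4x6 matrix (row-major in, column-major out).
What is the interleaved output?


Matrix:
  110000
  100011
  000100
  000011
Read columns: 110010000000001001010101

110010000000001001010101


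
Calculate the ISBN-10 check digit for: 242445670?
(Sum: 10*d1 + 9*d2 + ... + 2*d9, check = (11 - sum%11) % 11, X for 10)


Weighted sum: 194
194 mod 11 = 7

Check digit: 4


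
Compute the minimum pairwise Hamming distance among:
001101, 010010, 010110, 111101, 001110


Comparing all pairs, minimum distance: 1
Can detect 0 errors, correct 0 errors

1


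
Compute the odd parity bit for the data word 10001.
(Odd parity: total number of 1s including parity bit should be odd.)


Number of 1s in data: 2
Parity bit: 1

1


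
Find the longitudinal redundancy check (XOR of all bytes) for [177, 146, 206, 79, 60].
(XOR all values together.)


XOR chain: 177 ^ 146 ^ 206 ^ 79 ^ 60 = 158

158


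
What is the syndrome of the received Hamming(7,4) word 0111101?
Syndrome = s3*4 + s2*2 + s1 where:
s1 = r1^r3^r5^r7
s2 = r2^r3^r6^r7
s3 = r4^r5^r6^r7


s1=1, s2=1, s3=1

Syndrome = 7 (error at position 7)


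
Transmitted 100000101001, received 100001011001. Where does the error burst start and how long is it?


XOR: 000001110000

Burst at position 5, length 3


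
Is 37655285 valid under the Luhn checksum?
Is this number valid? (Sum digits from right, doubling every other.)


Luhn sum = 36
36 mod 10 = 6

Invalid (Luhn sum mod 10 = 6)


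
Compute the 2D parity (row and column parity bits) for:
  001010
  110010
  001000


Row parities: 011
Column parities: 110000

Row P: 011, Col P: 110000, Corner: 0


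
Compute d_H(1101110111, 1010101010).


XOR: 0111011101
Count of 1s: 7

7


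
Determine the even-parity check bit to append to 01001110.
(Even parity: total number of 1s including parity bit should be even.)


Number of 1s in data: 4
Parity bit: 0

0


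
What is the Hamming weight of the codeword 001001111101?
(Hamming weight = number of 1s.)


Counting 1s in 001001111101

7


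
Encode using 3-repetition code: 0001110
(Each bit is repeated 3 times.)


Each bit -> 3 copies

000000000111111111000


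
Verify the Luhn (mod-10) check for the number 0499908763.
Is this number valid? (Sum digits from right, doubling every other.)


Luhn sum = 51
51 mod 10 = 1

Invalid (Luhn sum mod 10 = 1)


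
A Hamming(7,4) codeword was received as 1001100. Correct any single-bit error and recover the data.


Syndrome = 0: no error detected

Data: 0100 (no errors)


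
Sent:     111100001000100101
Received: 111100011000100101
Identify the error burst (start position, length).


XOR: 000000010000000000

Burst at position 7, length 1


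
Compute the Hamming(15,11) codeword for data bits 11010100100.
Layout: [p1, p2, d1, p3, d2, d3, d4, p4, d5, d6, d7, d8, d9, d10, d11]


Parity bits: p1=0, p2=1, p3=1, p4=0

011110100100100


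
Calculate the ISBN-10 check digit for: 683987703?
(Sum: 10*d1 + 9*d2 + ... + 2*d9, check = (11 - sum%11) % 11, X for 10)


Weighted sum: 336
336 mod 11 = 6

Check digit: 5


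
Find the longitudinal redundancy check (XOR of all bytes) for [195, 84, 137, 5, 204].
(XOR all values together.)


XOR chain: 195 ^ 84 ^ 137 ^ 5 ^ 204 = 215

215


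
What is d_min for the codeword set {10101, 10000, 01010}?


Comparing all pairs, minimum distance: 2
Can detect 1 errors, correct 0 errors

2


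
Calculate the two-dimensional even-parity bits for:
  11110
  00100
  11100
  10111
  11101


Row parities: 01100
Column parities: 01100

Row P: 01100, Col P: 01100, Corner: 0


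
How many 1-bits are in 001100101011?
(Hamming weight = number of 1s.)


Counting 1s in 001100101011

6


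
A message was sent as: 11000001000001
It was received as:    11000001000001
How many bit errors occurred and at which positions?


XOR: 00000000000000

0 errors (received matches sent)


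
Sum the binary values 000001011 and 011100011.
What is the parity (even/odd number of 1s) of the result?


000001011 = 11
011100011 = 227
Sum = 238 = 11101110
1s count = 6

even parity (6 ones in 11101110)


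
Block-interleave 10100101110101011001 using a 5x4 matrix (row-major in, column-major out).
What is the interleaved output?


Matrix:
  1010
  0101
  1101
  0101
  1001
Read columns: 10101011101000001111

10101011101000001111


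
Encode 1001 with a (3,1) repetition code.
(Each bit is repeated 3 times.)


Each bit -> 3 copies

111000000111


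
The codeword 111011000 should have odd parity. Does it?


Number of 1s: 5

Yes, parity is correct (5 ones)


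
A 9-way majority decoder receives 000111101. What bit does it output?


Ones: 5 out of 9
Threshold: 5

1 (5/9 voted 1)


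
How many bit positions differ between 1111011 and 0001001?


XOR: 1110010
Count of 1s: 4

4


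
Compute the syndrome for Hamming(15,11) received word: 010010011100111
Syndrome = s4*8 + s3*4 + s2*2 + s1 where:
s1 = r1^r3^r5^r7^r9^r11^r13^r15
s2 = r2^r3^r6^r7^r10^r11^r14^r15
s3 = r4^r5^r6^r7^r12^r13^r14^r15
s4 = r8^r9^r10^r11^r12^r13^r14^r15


s1=0, s2=0, s3=0, s4=0

Syndrome = 0 (no error)


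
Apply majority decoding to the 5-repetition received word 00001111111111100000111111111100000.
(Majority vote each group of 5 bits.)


Groups: 00001, 11111, 11111, 00000, 11111, 11111, 00000
Majority votes: 0110110

0110110


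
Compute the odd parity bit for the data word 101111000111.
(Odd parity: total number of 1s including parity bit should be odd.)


Number of 1s in data: 8
Parity bit: 1

1


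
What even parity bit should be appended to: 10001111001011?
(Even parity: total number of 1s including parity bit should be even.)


Number of 1s in data: 8
Parity bit: 0

0


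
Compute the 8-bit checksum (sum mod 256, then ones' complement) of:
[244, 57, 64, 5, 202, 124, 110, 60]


Sum = 866 mod 256 = 98
Complement = 157

157


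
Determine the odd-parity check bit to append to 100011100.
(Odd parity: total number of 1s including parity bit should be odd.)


Number of 1s in data: 4
Parity bit: 1

1


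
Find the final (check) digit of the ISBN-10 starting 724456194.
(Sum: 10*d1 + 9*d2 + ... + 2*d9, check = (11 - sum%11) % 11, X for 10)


Weighted sum: 247
247 mod 11 = 5

Check digit: 6


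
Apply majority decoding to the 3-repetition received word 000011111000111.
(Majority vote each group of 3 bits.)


Groups: 000, 011, 111, 000, 111
Majority votes: 01101

01101


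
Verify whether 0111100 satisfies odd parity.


Number of 1s: 4

No, parity error (4 ones)


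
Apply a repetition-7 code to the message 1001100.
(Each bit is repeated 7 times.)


Each bit -> 7 copies

1111111000000000000001111111111111100000000000000


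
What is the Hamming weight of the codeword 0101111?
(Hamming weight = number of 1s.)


Counting 1s in 0101111

5


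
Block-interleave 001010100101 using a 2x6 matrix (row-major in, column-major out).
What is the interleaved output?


Matrix:
  001010
  100101
Read columns: 010010011001

010010011001


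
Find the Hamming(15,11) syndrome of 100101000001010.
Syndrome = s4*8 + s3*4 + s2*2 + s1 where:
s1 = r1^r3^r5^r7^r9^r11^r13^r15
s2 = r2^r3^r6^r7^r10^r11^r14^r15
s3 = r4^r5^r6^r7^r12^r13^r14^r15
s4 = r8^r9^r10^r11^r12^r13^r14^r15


s1=1, s2=0, s3=0, s4=0

Syndrome = 1 (error at position 1)


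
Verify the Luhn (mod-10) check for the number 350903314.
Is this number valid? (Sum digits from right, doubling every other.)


Luhn sum = 28
28 mod 10 = 8

Invalid (Luhn sum mod 10 = 8)


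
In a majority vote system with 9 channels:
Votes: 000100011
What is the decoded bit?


Ones: 3 out of 9
Threshold: 5

0 (3/9 voted 1)


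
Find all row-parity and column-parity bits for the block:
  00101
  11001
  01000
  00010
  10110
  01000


Row parities: 011111
Column parities: 01000

Row P: 011111, Col P: 01000, Corner: 1


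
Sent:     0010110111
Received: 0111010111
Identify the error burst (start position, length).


XOR: 0101100000

Burst at position 1, length 4


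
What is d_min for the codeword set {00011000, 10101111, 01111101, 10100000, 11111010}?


Comparing all pairs, minimum distance: 4
Can detect 3 errors, correct 1 errors

4


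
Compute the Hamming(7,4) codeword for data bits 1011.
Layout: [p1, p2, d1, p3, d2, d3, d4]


Parity bits: p1=0, p2=1, p3=0

0110011


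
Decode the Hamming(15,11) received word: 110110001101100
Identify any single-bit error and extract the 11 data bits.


Syndrome = 0: no error detected

Data: 01001101100 (no errors)


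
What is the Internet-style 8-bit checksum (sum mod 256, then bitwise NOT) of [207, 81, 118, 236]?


Sum = 642 mod 256 = 130
Complement = 125

125


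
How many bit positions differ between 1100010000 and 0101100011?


XOR: 1001110011
Count of 1s: 6

6


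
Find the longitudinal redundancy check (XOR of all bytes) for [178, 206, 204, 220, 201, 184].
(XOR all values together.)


XOR chain: 178 ^ 206 ^ 204 ^ 220 ^ 201 ^ 184 = 29

29


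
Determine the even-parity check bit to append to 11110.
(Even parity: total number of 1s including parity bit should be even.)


Number of 1s in data: 4
Parity bit: 0

0


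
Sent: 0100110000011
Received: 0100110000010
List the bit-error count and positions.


XOR: 0000000000001

1 error(s) at position(s): 12


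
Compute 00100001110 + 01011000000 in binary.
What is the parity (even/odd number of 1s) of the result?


00100001110 = 270
01011000000 = 704
Sum = 974 = 1111001110
1s count = 7

odd parity (7 ones in 1111001110)


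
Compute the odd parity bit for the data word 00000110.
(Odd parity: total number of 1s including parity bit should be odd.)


Number of 1s in data: 2
Parity bit: 1

1


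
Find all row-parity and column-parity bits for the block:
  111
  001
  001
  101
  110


Row parities: 11100
Column parities: 100

Row P: 11100, Col P: 100, Corner: 1


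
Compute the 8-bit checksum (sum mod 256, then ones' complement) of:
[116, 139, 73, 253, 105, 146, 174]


Sum = 1006 mod 256 = 238
Complement = 17

17


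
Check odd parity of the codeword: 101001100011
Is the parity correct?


Number of 1s: 6

No, parity error (6 ones)


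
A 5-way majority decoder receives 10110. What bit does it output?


Ones: 3 out of 5
Threshold: 3

1 (3/5 voted 1)


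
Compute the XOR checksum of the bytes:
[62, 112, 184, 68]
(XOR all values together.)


XOR chain: 62 ^ 112 ^ 184 ^ 68 = 178

178


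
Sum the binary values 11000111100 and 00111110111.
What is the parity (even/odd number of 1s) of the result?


11000111100 = 1596
00111110111 = 503
Sum = 2099 = 100000110011
1s count = 5

odd parity (5 ones in 100000110011)


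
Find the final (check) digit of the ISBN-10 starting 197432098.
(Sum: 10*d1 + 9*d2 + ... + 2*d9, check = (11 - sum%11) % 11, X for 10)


Weighted sum: 246
246 mod 11 = 4

Check digit: 7


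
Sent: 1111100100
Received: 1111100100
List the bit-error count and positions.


XOR: 0000000000

0 errors (received matches sent)


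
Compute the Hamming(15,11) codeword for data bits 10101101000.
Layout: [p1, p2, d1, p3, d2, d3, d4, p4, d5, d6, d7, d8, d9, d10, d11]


Parity bits: p1=0, p2=1, p3=0, p4=1

011001011101000


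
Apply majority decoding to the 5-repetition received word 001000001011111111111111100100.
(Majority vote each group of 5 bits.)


Groups: 00100, 00010, 11111, 11111, 11111, 00100
Majority votes: 001110

001110


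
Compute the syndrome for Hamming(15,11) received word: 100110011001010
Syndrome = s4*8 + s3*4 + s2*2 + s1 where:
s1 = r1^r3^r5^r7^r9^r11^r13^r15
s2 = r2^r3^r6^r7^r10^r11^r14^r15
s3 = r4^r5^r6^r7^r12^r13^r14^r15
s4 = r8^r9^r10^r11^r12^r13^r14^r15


s1=1, s2=1, s3=0, s4=0

Syndrome = 3 (error at position 3)


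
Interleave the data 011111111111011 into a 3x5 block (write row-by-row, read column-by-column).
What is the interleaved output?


Matrix:
  01111
  11111
  11011
Read columns: 011111110111111

011111110111111


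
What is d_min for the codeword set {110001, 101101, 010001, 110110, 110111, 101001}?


Comparing all pairs, minimum distance: 1
Can detect 0 errors, correct 0 errors

1


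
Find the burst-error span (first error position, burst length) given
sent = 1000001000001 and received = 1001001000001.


XOR: 0001000000000

Burst at position 3, length 1


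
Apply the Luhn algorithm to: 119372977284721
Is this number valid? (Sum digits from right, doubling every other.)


Luhn sum = 82
82 mod 10 = 2

Invalid (Luhn sum mod 10 = 2)


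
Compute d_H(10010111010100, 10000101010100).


XOR: 00010010000000
Count of 1s: 2

2


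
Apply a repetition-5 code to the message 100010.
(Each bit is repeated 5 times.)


Each bit -> 5 copies

111110000000000000001111100000


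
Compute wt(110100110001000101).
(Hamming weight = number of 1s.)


Counting 1s in 110100110001000101

8


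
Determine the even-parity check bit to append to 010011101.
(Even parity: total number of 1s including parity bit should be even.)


Number of 1s in data: 5
Parity bit: 1

1


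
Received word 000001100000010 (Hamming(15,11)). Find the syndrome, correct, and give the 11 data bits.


Syndrome = 15: error at position 15

Data: 00110000011 (corrected bit 15)


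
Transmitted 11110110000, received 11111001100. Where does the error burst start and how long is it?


XOR: 00001111100

Burst at position 4, length 5


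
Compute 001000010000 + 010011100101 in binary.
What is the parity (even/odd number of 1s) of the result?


001000010000 = 528
010011100101 = 1253
Sum = 1781 = 11011110101
1s count = 8

even parity (8 ones in 11011110101)


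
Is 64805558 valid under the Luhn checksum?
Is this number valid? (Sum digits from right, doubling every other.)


Luhn sum = 29
29 mod 10 = 9

Invalid (Luhn sum mod 10 = 9)


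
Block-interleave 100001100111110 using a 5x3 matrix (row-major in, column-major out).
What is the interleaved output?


Matrix:
  100
  001
  100
  111
  110
Read columns: 101110001101010

101110001101010


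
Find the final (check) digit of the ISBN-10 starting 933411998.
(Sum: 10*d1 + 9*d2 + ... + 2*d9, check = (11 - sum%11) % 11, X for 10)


Weighted sum: 259
259 mod 11 = 6

Check digit: 5


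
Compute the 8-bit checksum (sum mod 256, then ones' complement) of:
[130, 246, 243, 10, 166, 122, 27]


Sum = 944 mod 256 = 176
Complement = 79

79


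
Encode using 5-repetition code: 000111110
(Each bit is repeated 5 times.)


Each bit -> 5 copies

000000000000000111111111111111111111111100000


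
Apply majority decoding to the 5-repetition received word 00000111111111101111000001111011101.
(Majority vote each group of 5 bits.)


Groups: 00000, 11111, 11111, 01111, 00000, 11110, 11101
Majority votes: 0111011

0111011
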